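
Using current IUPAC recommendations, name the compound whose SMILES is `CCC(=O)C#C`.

pent-1-yn-3-one

The longest chain bearing the carbonyl and the multiple bond is 5 carbons long (pentane).
A ketone (C=O on an internal carbon) is the principal characteristic group, giving the suffix -one.
There is one C≡C triple bond, indicated by the ending -yne.
Number the chain so that numbering from this end puts the triple bond at C-1 rather than C-4.
That gives the carbonyl at C-3; the triple bond between C-1 and C-2.
Assembling the pieces gives pent-1-yn-3-one.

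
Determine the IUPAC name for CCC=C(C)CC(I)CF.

7-fluoro-6-iodo-4-methylhept-3-ene

The longest chain bearing the multiple bond is 7 carbons long (heptane).
The chain contains a C=C double bond, so the unsaturation ending is -ene.
Choose the numbering such that numbering from this end puts the double bond at C-3 rather than C-4.
That gives the double bond between C-3 and C-4; a fluoro group at C-7; an iodo group at C-6; a methyl group at C-4.
The substituents are ordered alphabetically, ignoring any di-/tri- multipliers.
Putting it together: 7-fluoro-6-iodo-4-methylhept-3-ene.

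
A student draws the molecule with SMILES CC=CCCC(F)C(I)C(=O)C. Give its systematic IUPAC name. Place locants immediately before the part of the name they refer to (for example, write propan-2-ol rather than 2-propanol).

Counting along the main chain through the carbonyl and the multiple bond gives 9 carbons: the parent is nonane.
A ketone (C=O on an internal carbon) is the principal characteristic group, giving the suffix -one.
There is one C=C double bond, indicated by the ending -ene.
Number the chain so that numbering from this end puts the carbonyl group at C-2 rather than C-8.
This places the carbonyl at C-2; the double bond between C-7 and C-8; a fluoro group at C-4; an iodo group at C-3.
Prefixes are listed alphabetically: fluoro, iodo.
Assembling the pieces gives 4-fluoro-3-iodonon-7-en-2-one.

4-fluoro-3-iodonon-7-en-2-one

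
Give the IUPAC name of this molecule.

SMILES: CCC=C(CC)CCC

Counting along the main chain through the multiple bond gives 7 carbons: the parent is heptane.
The chain contains a C=C double bond, so the unsaturation ending is -ene.
Choose the numbering such that numbering from this end puts the double bond at C-3 rather than C-4.
That gives the double bond between C-3 and C-4; an ethyl group at C-4.
The name is 4-ethylhept-3-ene.

4-ethylhept-3-ene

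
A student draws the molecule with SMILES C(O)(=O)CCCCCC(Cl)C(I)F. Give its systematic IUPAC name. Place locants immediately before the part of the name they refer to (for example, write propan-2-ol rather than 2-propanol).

7-chloro-8-fluoro-8-iodooctanoic acid

Counting along the main chain through the –COOH group gives 8 carbons: the parent is octane.
The principal characteristic group is a carboxylic acid (terminal –COOH), named with the suffix -oic acid.
Number the chain so that the carboxylic acid carbon is C-1 by definition.
This places a chloro group at C-7; a fluoro group at C-8; an iodo group at C-8.
Prefixes are listed alphabetically: chloro, fluoro, iodo.
Putting it together: 7-chloro-8-fluoro-8-iodooctanoic acid.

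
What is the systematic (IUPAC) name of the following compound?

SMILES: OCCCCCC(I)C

The longest chain bearing the –OH group is 7 carbons long (heptane).
The principal characteristic group is an alcohol (–OH), named with the suffix -ol.
Choose the numbering such that numbering from this end puts the hydroxyl group at C-1 rather than C-7.
With this numbering: the hydroxyl at C-1; an iodo group at C-6.
Assembling the pieces gives 6-iodoheptan-1-ol.

6-iodoheptan-1-ol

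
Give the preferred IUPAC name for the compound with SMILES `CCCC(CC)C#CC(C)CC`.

Counting along the main chain through the multiple bond gives 9 carbons: the parent is nonane.
There is one C≡C triple bond, indicated by the ending -yne.
Choose the numbering such that numbering from this end puts the triple bond at C-4 rather than C-5.
That gives the triple bond between C-4 and C-5; an ethyl group at C-6; a methyl group at C-3.
Substituent prefixes are cited in alphabetical order (multiplying prefixes like di-/tri- are ignored for ordering).
The name is 6-ethyl-3-methylnon-4-yne.

6-ethyl-3-methylnon-4-yne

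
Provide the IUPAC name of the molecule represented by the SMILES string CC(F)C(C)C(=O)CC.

Counting along the main chain through the carbonyl gives 6 carbons: the parent is hexane.
The principal characteristic group is a ketone (C=O on an internal carbon), named with the suffix -one.
Choose the numbering such that numbering from this end puts the carbonyl group at C-3 rather than C-4.
This places the carbonyl at C-3; a fluoro group at C-5; a methyl group at C-4.
Substituent prefixes are cited in alphabetical order (multiplying prefixes like di-/tri- are ignored for ordering).
The name is 5-fluoro-4-methylhexan-3-one.

5-fluoro-4-methylhexan-3-one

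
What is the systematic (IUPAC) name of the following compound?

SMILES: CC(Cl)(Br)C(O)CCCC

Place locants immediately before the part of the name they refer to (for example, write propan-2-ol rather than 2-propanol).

The longest chain bearing the –OH group is 7 carbons long (heptane).
The principal characteristic group is an alcohol (–OH), named with the suffix -ol.
Choose the numbering such that numbering from this end puts the hydroxyl group at C-3 rather than C-5.
With this numbering: the hydroxyl at C-3; a bromo group at C-2; a chloro group at C-2.
Prefixes are listed alphabetically: bromo, chloro.
The name is 2-bromo-2-chloroheptan-3-ol.

2-bromo-2-chloroheptan-3-ol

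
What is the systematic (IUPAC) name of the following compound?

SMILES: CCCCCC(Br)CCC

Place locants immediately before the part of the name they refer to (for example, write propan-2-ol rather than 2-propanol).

4-bromononane

The longest continuous carbon chain has 9 atoms, so the parent hydride is nonane.
The numbering direction is chosen so that the substituent locant set {4} is lower than {6} at the first point of difference.
With this numbering: a bromo group at C-4.
The name is 4-bromononane.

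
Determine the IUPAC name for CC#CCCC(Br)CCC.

The longest chain bearing the multiple bond is 9 carbons long (nonane).
A C≡C triple bond in the chain gives the infix -yne-.
Choose the numbering such that numbering from this end puts the triple bond at C-2 rather than C-7.
That gives the triple bond between C-2 and C-3; a bromo group at C-6.
The name is 6-bromonon-2-yne.

6-bromonon-2-yne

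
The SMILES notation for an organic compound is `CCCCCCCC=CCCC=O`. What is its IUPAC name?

dodec-4-enal

The longest chain bearing the –CHO group and the multiple bond is 12 carbons long (dodecane).
The highest-priority functional group is an aldehyde (terminal –CHO), so the name ends in -al.
A C=C double bond in the chain gives the infix -ene-.
Number the chain so that the aldehyde carbon is C-1 by definition.
With this numbering: the double bond between C-4 and C-5.
Assembling the pieces gives dodec-4-enal.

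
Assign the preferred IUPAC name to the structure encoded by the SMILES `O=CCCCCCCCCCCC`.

Counting along the main chain through the –CHO group gives 12 carbons: the parent is dodecane.
The principal characteristic group is an aldehyde (terminal –CHO), named with the suffix -al.
The numbering direction is chosen so that the aldehyde carbon is C-1 by definition.
Putting it together: dodecanal.

dodecanal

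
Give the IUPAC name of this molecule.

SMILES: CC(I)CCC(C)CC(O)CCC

The longest carbon chain that includes the –OH group has 10 carbons, so the parent hydride is decane.
The principal characteristic group is an alcohol (–OH), named with the suffix -ol.
The numbering direction is chosen so that numbering from this end puts the hydroxyl group at C-4 rather than C-7.
With this numbering: the hydroxyl at C-4; an iodo group at C-9; a methyl group at C-6.
The substituents are ordered alphabetically, ignoring any di-/tri- multipliers.
Assembling the pieces gives 9-iodo-6-methyldecan-4-ol.

9-iodo-6-methyldecan-4-ol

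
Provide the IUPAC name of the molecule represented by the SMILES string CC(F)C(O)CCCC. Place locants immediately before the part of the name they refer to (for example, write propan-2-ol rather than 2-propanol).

2-fluoroheptan-3-ol

The longest carbon chain that includes the –OH group has 7 carbons, so the parent hydride is heptane.
The highest-priority functional group is an alcohol (–OH), so the name ends in -ol.
The numbering direction is chosen so that numbering from this end puts the hydroxyl group at C-3 rather than C-5.
With this numbering: the hydroxyl at C-3; a fluoro group at C-2.
The name is 2-fluoroheptan-3-ol.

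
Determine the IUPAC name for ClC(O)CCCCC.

The longest carbon chain that includes the –OH group has 6 carbons, so the parent hydride is hexane.
An alcohol (–OH) is the principal characteristic group, giving the suffix -ol.
The numbering direction is chosen so that numbering from this end puts the hydroxyl group at C-1 rather than C-6.
This places the hydroxyl at C-1; a chloro group at C-1.
Assembling the pieces gives 1-chlorohexan-1-ol.

1-chlorohexan-1-ol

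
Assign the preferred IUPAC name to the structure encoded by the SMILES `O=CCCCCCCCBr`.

Counting along the main chain through the –CHO group gives 8 carbons: the parent is octane.
The highest-priority functional group is an aldehyde (terminal –CHO), so the name ends in -al.
Choose the numbering such that the aldehyde carbon is C-1 by definition.
That gives a bromo group at C-8.
Assembling the pieces gives 8-bromooctanal.

8-bromooctanal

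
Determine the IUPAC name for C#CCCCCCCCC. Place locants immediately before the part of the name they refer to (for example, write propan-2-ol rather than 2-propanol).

Counting along the main chain through the multiple bond gives 10 carbons: the parent is decane.
There is one C≡C triple bond, indicated by the ending -yne.
Number the chain so that numbering from this end puts the triple bond at C-1 rather than C-9.
This places the triple bond between C-1 and C-2.
Putting it together: dec-1-yne.

dec-1-yne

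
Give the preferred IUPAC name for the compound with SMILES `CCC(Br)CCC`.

3-bromohexane

The longest carbon chain is 6 atoms: the parent is hexane.
The numbering direction is chosen so that the substituent locant set {3} is lower than {4} at the first point of difference.
This places a bromo group at C-3.
The name is 3-bromohexane.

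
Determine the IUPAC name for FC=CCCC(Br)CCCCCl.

5-bromo-9-chloro-1-fluoronon-1-ene

Counting along the main chain through the multiple bond gives 9 carbons: the parent is nonane.
The chain contains a C=C double bond, so the unsaturation ending is -ene.
Number the chain so that numbering from this end puts the double bond at C-1 rather than C-8.
That gives the double bond between C-1 and C-2; a bromo group at C-5; a chloro group at C-9; a fluoro group at C-1.
Substituent prefixes are cited in alphabetical order (multiplying prefixes like di-/tri- are ignored for ordering).
Assembling the pieces gives 5-bromo-9-chloro-1-fluoronon-1-ene.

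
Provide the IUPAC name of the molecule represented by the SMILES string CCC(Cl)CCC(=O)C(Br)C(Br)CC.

3,4-dibromo-8-chlorodecan-5-one

Counting along the main chain through the carbonyl gives 10 carbons: the parent is decane.
A ketone (C=O on an internal carbon) is the principal characteristic group, giving the suffix -one.
Number the chain so that numbering from this end puts the carbonyl group at C-5 rather than C-6.
This places the carbonyl at C-5; bromo groups at C-3 and C-4; a chloro group at C-8.
Prefixes are listed alphabetically: bromo, chloro.
Assembling the pieces gives 3,4-dibromo-8-chlorodecan-5-one.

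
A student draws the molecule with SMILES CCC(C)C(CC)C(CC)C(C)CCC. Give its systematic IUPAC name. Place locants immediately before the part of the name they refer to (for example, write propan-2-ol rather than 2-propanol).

The longest continuous carbon chain has 9 atoms, so the parent hydride is nonane.
Choose the numbering such that the substituent locant set {3,4,5,6} is lower than {4,5,6,7} at the first point of difference.
With this numbering: ethyl groups at C-4 and C-5; methyl groups at C-3 and C-6.
Prefixes are listed alphabetically: ethyl, methyl.
Putting it together: 4,5-diethyl-3,6-dimethylnonane.

4,5-diethyl-3,6-dimethylnonane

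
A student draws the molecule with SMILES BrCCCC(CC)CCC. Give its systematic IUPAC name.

The longest carbon chain is 7 atoms: the parent is heptane.
Number the chain so that the substituent locant set {1,4} is lower than {4,7} at the first point of difference.
This places a bromo group at C-1; an ethyl group at C-4.
The substituents are ordered alphabetically, ignoring any di-/tri- multipliers.
Putting it together: 1-bromo-4-ethylheptane.

1-bromo-4-ethylheptane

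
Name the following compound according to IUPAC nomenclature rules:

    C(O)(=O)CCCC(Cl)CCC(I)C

The longest chain bearing the –COOH group is 9 carbons long (nonane).
A carboxylic acid (terminal –COOH) is the principal characteristic group, giving the suffix -oic acid.
The numbering direction is chosen so that the carboxylic acid carbon is C-1 by definition.
With this numbering: a chloro group at C-5; an iodo group at C-8.
The substituents are ordered alphabetically, ignoring any di-/tri- multipliers.
The name is 5-chloro-8-iodononanoic acid.

5-chloro-8-iodononanoic acid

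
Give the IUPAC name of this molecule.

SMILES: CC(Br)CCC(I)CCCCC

The longest carbon chain is 10 atoms: the parent is decane.
Choose the numbering such that the substituent locant set {2,5} is lower than {6,9} at the first point of difference.
This places a bromo group at C-2; an iodo group at C-5.
The substituents are ordered alphabetically, ignoring any di-/tri- multipliers.
The name is 2-bromo-5-iododecane.

2-bromo-5-iododecane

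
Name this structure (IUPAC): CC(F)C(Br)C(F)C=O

3-bromo-2,4-difluoropentanal

The longest carbon chain that includes the –CHO group has 5 carbons, so the parent hydride is pentane.
The highest-priority functional group is an aldehyde (terminal –CHO), so the name ends in -al.
Choose the numbering such that the aldehyde carbon is C-1 by definition.
With this numbering: a bromo group at C-3; fluoro groups at C-2 and C-4.
Prefixes are listed alphabetically: bromo, fluoro.
Putting it together: 3-bromo-2,4-difluoropentanal.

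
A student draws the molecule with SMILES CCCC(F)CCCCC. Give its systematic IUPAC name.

4-fluorononane

The parent chain contains 9 carbons (nonane).
Number the chain so that the substituent locant set {4} is lower than {6} at the first point of difference.
This places a fluoro group at C-4.
Assembling the pieces gives 4-fluorononane.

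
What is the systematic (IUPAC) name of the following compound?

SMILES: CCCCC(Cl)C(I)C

The parent chain contains 7 carbons (heptane).
The numbering direction is chosen so that the substituent locant set {2,3} is lower than {5,6} at the first point of difference.
With this numbering: a chloro group at C-3; an iodo group at C-2.
Prefixes are listed alphabetically: chloro, iodo.
Assembling the pieces gives 3-chloro-2-iodoheptane.

3-chloro-2-iodoheptane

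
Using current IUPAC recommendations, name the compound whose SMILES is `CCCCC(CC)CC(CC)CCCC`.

The longest continuous carbon chain has 11 atoms, so the parent hydride is undecane.
Numbering from either end gives identical locants here.
That gives ethyl groups at C-5 and C-7.
The name is 5,7-diethylundecane.

5,7-diethylundecane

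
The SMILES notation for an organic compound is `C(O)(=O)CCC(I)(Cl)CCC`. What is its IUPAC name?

Counting along the main chain through the –COOH group gives 7 carbons: the parent is heptane.
The highest-priority functional group is a carboxylic acid (terminal –COOH), so the name ends in -oic acid.
Number the chain so that the carboxylic acid carbon is C-1 by definition.
This places a chloro group at C-4; an iodo group at C-4.
Substituent prefixes are cited in alphabetical order (multiplying prefixes like di-/tri- are ignored for ordering).
Assembling the pieces gives 4-chloro-4-iodoheptanoic acid.

4-chloro-4-iodoheptanoic acid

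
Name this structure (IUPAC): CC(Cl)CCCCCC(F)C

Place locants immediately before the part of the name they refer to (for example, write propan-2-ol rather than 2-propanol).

2-chloro-8-fluorononane

The parent chain contains 9 carbons (nonane).
The numbering direction is chosen so that the locant sets are identical either way, so the alphabetically earlier chloro substituent takes the lower locant (2 rather than 8).
That gives a chloro group at C-2; a fluoro group at C-8.
Prefixes are listed alphabetically: chloro, fluoro.
Putting it together: 2-chloro-8-fluorononane.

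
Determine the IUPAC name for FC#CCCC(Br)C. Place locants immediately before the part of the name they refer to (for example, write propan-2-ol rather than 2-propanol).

5-bromo-1-fluorohex-1-yne

The longest carbon chain that includes the multiple bond has 6 carbons, so the parent hydride is hexane.
A C≡C triple bond in the chain gives the infix -yne-.
The numbering direction is chosen so that numbering from this end puts the triple bond at C-1 rather than C-5.
That gives the triple bond between C-1 and C-2; a bromo group at C-5; a fluoro group at C-1.
Prefixes are listed alphabetically: bromo, fluoro.
The name is 5-bromo-1-fluorohex-1-yne.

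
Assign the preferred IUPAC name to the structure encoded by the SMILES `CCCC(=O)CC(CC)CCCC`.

6-ethyldecan-4-one

The longest carbon chain that includes the carbonyl has 10 carbons, so the parent hydride is decane.
The highest-priority functional group is a ketone (C=O on an internal carbon), so the name ends in -one.
Choose the numbering such that numbering from this end puts the carbonyl group at C-4 rather than C-7.
With this numbering: the carbonyl at C-4; an ethyl group at C-6.
Assembling the pieces gives 6-ethyldecan-4-one.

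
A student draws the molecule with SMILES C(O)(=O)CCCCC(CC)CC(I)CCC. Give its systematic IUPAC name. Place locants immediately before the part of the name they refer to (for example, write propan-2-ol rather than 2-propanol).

The longest carbon chain that includes the –COOH group has 11 carbons, so the parent hydride is undecane.
The highest-priority functional group is a carboxylic acid (terminal –COOH), so the name ends in -oic acid.
Number the chain so that the carboxylic acid carbon is C-1 by definition.
That gives an ethyl group at C-6; an iodo group at C-8.
Substituent prefixes are cited in alphabetical order (multiplying prefixes like di-/tri- are ignored for ordering).
The name is 6-ethyl-8-iodoundecanoic acid.

6-ethyl-8-iodoundecanoic acid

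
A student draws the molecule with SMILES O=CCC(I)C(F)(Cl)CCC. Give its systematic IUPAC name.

4-chloro-4-fluoro-3-iodoheptanal

The longest chain bearing the –CHO group is 7 carbons long (heptane).
An aldehyde (terminal –CHO) is the principal characteristic group, giving the suffix -al.
Choose the numbering such that the aldehyde carbon is C-1 by definition.
That gives a chloro group at C-4; a fluoro group at C-4; an iodo group at C-3.
Substituent prefixes are cited in alphabetical order (multiplying prefixes like di-/tri- are ignored for ordering).
Assembling the pieces gives 4-chloro-4-fluoro-3-iodoheptanal.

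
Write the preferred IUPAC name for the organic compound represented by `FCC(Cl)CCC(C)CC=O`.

6-chloro-7-fluoro-3-methylheptanal

The longest chain bearing the –CHO group is 7 carbons long (heptane).
The principal characteristic group is an aldehyde (terminal –CHO), named with the suffix -al.
Choose the numbering such that the aldehyde carbon is C-1 by definition.
That gives a chloro group at C-6; a fluoro group at C-7; a methyl group at C-3.
Substituent prefixes are cited in alphabetical order (multiplying prefixes like di-/tri- are ignored for ordering).
Putting it together: 6-chloro-7-fluoro-3-methylheptanal.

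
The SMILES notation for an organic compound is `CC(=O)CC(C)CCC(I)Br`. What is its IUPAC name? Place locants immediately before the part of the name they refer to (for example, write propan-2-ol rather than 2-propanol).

The longest carbon chain that includes the carbonyl has 7 carbons, so the parent hydride is heptane.
The highest-priority functional group is a ketone (C=O on an internal carbon), so the name ends in -one.
Choose the numbering such that numbering from this end puts the carbonyl group at C-2 rather than C-6.
That gives the carbonyl at C-2; a bromo group at C-7; an iodo group at C-7; a methyl group at C-4.
The substituents are ordered alphabetically, ignoring any di-/tri- multipliers.
The name is 7-bromo-7-iodo-4-methylheptan-2-one.

7-bromo-7-iodo-4-methylheptan-2-one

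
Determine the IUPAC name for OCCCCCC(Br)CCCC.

Counting along the main chain through the –OH group gives 10 carbons: the parent is decane.
The highest-priority functional group is an alcohol (–OH), so the name ends in -ol.
Number the chain so that numbering from this end puts the hydroxyl group at C-1 rather than C-10.
That gives the hydroxyl at C-1; a bromo group at C-6.
The name is 6-bromodecan-1-ol.

6-bromodecan-1-ol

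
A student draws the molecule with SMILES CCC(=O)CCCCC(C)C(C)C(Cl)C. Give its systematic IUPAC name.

10-chloro-8,9-dimethylundecan-3-one

The longest carbon chain that includes the carbonyl has 11 carbons, so the parent hydride is undecane.
The highest-priority functional group is a ketone (C=O on an internal carbon), so the name ends in -one.
Number the chain so that numbering from this end puts the carbonyl group at C-3 rather than C-9.
That gives the carbonyl at C-3; a chloro group at C-10; methyl groups at C-8 and C-9.
Substituent prefixes are cited in alphabetical order (multiplying prefixes like di-/tri- are ignored for ordering).
The name is 10-chloro-8,9-dimethylundecan-3-one.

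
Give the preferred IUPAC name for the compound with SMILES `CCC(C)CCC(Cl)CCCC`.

The longest continuous carbon chain has 10 atoms, so the parent hydride is decane.
Number the chain so that the substituent locant set {3,6} is lower than {5,8} at the first point of difference.
This places a chloro group at C-6; a methyl group at C-3.
The substituents are ordered alphabetically, ignoring any di-/tri- multipliers.
Assembling the pieces gives 6-chloro-3-methyldecane.

6-chloro-3-methyldecane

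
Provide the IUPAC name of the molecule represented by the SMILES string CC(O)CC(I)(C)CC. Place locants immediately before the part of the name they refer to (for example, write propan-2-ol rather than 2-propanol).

4-iodo-4-methylhexan-2-ol

The longest chain bearing the –OH group is 6 carbons long (hexane).
The principal characteristic group is an alcohol (–OH), named with the suffix -ol.
The numbering direction is chosen so that numbering from this end puts the hydroxyl group at C-2 rather than C-5.
This places the hydroxyl at C-2; an iodo group at C-4; a methyl group at C-4.
Prefixes are listed alphabetically: iodo, methyl.
The name is 4-iodo-4-methylhexan-2-ol.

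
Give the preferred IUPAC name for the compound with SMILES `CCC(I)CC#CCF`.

1-fluoro-5-iodohept-2-yne

Counting along the main chain through the multiple bond gives 7 carbons: the parent is heptane.
The chain contains a C≡C triple bond, so the unsaturation ending is -yne.
Choose the numbering such that numbering from this end puts the triple bond at C-2 rather than C-5.
This places the triple bond between C-2 and C-3; a fluoro group at C-1; an iodo group at C-5.
Prefixes are listed alphabetically: fluoro, iodo.
Putting it together: 1-fluoro-5-iodohept-2-yne.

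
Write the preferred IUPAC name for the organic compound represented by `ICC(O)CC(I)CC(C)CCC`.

The longest chain bearing the –OH group is 9 carbons long (nonane).
An alcohol (–OH) is the principal characteristic group, giving the suffix -ol.
The numbering direction is chosen so that numbering from this end puts the hydroxyl group at C-2 rather than C-8.
That gives the hydroxyl at C-2; iodo groups at C-1 and C-4; a methyl group at C-6.
Substituent prefixes are cited in alphabetical order (multiplying prefixes like di-/tri- are ignored for ordering).
The name is 1,4-diiodo-6-methylnonan-2-ol.

1,4-diiodo-6-methylnonan-2-ol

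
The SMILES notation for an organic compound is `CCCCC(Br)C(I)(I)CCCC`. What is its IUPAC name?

6-bromo-5,5-diiododecane

The longest continuous carbon chain has 10 atoms, so the parent hydride is decane.
Number the chain so that the substituent locant set {5,5,6} is lower than {5,6,6} at the first point of difference.
That gives a bromo group at C-6; two iodo groups at C-5.
The substituents are ordered alphabetically, ignoring any di-/tri- multipliers.
The name is 6-bromo-5,5-diiododecane.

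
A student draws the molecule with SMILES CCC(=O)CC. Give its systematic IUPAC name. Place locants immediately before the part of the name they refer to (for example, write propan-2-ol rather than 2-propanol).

pentan-3-one

The longest chain bearing the carbonyl is 5 carbons long (pentane).
A ketone (C=O on an internal carbon) is the principal characteristic group, giving the suffix -one.
The molecule is symmetric, so either numbering direction gives the same locants.
With this numbering: the carbonyl at C-3.
Putting it together: pentan-3-one.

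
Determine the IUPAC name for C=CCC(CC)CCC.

4-ethylhept-1-ene

The longest chain bearing the multiple bond is 7 carbons long (heptane).
A C=C double bond in the chain gives the infix -ene-.
The numbering direction is chosen so that numbering from this end puts the double bond at C-1 rather than C-6.
With this numbering: the double bond between C-1 and C-2; an ethyl group at C-4.
Assembling the pieces gives 4-ethylhept-1-ene.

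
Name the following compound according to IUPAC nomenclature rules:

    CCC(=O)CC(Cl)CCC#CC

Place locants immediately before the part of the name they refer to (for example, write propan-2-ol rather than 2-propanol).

5-chlorodec-8-yn-3-one

The longest carbon chain that includes the carbonyl and the multiple bond has 10 carbons, so the parent hydride is decane.
The highest-priority functional group is a ketone (C=O on an internal carbon), so the name ends in -one.
The chain contains a C≡C triple bond, so the unsaturation ending is -yne.
Choose the numbering such that numbering from this end puts the carbonyl group at C-3 rather than C-8.
With this numbering: the carbonyl at C-3; the triple bond between C-8 and C-9; a chloro group at C-5.
Assembling the pieces gives 5-chlorodec-8-yn-3-one.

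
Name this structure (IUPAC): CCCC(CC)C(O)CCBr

Counting along the main chain through the –OH group gives 7 carbons: the parent is heptane.
The highest-priority functional group is an alcohol (–OH), so the name ends in -ol.
Number the chain so that numbering from this end puts the hydroxyl group at C-3 rather than C-5.
That gives the hydroxyl at C-3; a bromo group at C-1; an ethyl group at C-4.
Substituent prefixes are cited in alphabetical order (multiplying prefixes like di-/tri- are ignored for ordering).
Assembling the pieces gives 1-bromo-4-ethylheptan-3-ol.

1-bromo-4-ethylheptan-3-ol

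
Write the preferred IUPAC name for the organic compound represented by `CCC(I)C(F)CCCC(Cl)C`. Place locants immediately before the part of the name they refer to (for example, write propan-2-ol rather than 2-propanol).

2-chloro-6-fluoro-7-iodononane

The parent chain contains 9 carbons (nonane).
Number the chain so that the substituent locant set {2,6,7} is lower than {3,4,8} at the first point of difference.
This places a chloro group at C-2; a fluoro group at C-6; an iodo group at C-7.
Substituent prefixes are cited in alphabetical order (multiplying prefixes like di-/tri- are ignored for ordering).
Putting it together: 2-chloro-6-fluoro-7-iodononane.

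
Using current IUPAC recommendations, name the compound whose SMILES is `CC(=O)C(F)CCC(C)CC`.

Counting along the main chain through the carbonyl gives 8 carbons: the parent is octane.
The principal characteristic group is a ketone (C=O on an internal carbon), named with the suffix -one.
The numbering direction is chosen so that numbering from this end puts the carbonyl group at C-2 rather than C-7.
With this numbering: the carbonyl at C-2; a fluoro group at C-3; a methyl group at C-6.
Prefixes are listed alphabetically: fluoro, methyl.
The name is 3-fluoro-6-methyloctan-2-one.

3-fluoro-6-methyloctan-2-one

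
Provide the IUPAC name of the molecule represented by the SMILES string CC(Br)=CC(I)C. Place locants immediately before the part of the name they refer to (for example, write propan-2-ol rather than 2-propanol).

2-bromo-4-iodopent-2-ene

The longest chain bearing the multiple bond is 5 carbons long (pentane).
The chain contains a C=C double bond, so the unsaturation ending is -ene.
The numbering direction is chosen so that numbering from this end puts the double bond at C-2 rather than C-3.
This places the double bond between C-2 and C-3; a bromo group at C-2; an iodo group at C-4.
The substituents are ordered alphabetically, ignoring any di-/tri- multipliers.
The name is 2-bromo-4-iodopent-2-ene.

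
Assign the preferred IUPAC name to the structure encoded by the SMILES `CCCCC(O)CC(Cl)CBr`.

The longest chain bearing the –OH group is 8 carbons long (octane).
The principal characteristic group is an alcohol (–OH), named with the suffix -ol.
Number the chain so that numbering from this end puts the hydroxyl group at C-4 rather than C-5.
This places the hydroxyl at C-4; a bromo group at C-1; a chloro group at C-2.
Substituent prefixes are cited in alphabetical order (multiplying prefixes like di-/tri- are ignored for ordering).
Assembling the pieces gives 1-bromo-2-chlorooctan-4-ol.

1-bromo-2-chlorooctan-4-ol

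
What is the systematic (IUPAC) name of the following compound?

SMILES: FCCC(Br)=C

The longest chain bearing the multiple bond is 4 carbons long (butane).
A C=C double bond in the chain gives the infix -ene-.
Number the chain so that numbering from this end puts the double bond at C-1 rather than C-3.
That gives the double bond between C-1 and C-2; a bromo group at C-2; a fluoro group at C-4.
The substituents are ordered alphabetically, ignoring any di-/tri- multipliers.
Putting it together: 2-bromo-4-fluorobut-1-ene.

2-bromo-4-fluorobut-1-ene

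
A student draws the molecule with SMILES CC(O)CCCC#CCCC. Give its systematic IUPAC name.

dec-6-yn-2-ol

The longest chain bearing the –OH group and the multiple bond is 10 carbons long (decane).
The highest-priority functional group is an alcohol (–OH), so the name ends in -ol.
There is one C≡C triple bond, indicated by the ending -yne.
Choose the numbering such that numbering from this end puts the hydroxyl group at C-2 rather than C-9.
This places the hydroxyl at C-2; the triple bond between C-6 and C-7.
The name is dec-6-yn-2-ol.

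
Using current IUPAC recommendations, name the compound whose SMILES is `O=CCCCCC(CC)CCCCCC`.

6-ethyldodecanal

The longest carbon chain that includes the –CHO group has 12 carbons, so the parent hydride is dodecane.
An aldehyde (terminal –CHO) is the principal characteristic group, giving the suffix -al.
Number the chain so that the aldehyde carbon is C-1 by definition.
With this numbering: an ethyl group at C-6.
Putting it together: 6-ethyldodecanal.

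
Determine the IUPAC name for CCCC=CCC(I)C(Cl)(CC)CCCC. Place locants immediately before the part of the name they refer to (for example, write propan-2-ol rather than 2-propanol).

8-chloro-8-ethyl-7-iodododec-4-ene

The longest chain bearing the multiple bond is 12 carbons long (dodecane).
The chain contains a C=C double bond, so the unsaturation ending is -ene.
Number the chain so that numbering from this end puts the double bond at C-4 rather than C-8.
This places the double bond between C-4 and C-5; a chloro group at C-8; an ethyl group at C-8; an iodo group at C-7.
Prefixes are listed alphabetically: chloro, ethyl, iodo.
Putting it together: 8-chloro-8-ethyl-7-iodododec-4-ene.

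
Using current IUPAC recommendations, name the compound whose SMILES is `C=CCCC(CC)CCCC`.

The longest chain bearing the multiple bond is 9 carbons long (nonane).
A C=C double bond in the chain gives the infix -ene-.
Choose the numbering such that numbering from this end puts the double bond at C-1 rather than C-8.
With this numbering: the double bond between C-1 and C-2; an ethyl group at C-5.
The name is 5-ethylnon-1-ene.

5-ethylnon-1-ene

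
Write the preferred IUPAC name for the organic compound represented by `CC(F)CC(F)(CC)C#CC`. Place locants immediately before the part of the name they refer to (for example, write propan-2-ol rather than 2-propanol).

4-ethyl-4,6-difluorohept-2-yne

Counting along the main chain through the multiple bond gives 7 carbons: the parent is heptane.
The chain contains a C≡C triple bond, so the unsaturation ending is -yne.
Choose the numbering such that numbering from this end puts the triple bond at C-2 rather than C-5.
That gives the triple bond between C-2 and C-3; an ethyl group at C-4; fluoro groups at C-4 and C-6.
The substituents are ordered alphabetically, ignoring any di-/tri- multipliers.
Assembling the pieces gives 4-ethyl-4,6-difluorohept-2-yne.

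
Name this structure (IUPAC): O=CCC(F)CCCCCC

The longest carbon chain that includes the –CHO group has 9 carbons, so the parent hydride is nonane.
The principal characteristic group is an aldehyde (terminal –CHO), named with the suffix -al.
Number the chain so that the aldehyde carbon is C-1 by definition.
With this numbering: a fluoro group at C-3.
Putting it together: 3-fluorononanal.

3-fluorononanal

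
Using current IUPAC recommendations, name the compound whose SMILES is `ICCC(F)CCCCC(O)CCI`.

8-fluoro-1,10-diiododecan-3-ol

The longest chain bearing the –OH group is 10 carbons long (decane).
The principal characteristic group is an alcohol (–OH), named with the suffix -ol.
Number the chain so that numbering from this end puts the hydroxyl group at C-3 rather than C-8.
With this numbering: the hydroxyl at C-3; a fluoro group at C-8; iodo groups at C-1 and C-10.
The substituents are ordered alphabetically, ignoring any di-/tri- multipliers.
Assembling the pieces gives 8-fluoro-1,10-diiododecan-3-ol.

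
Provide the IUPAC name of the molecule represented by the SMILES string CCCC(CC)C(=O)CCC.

5-ethyloctan-4-one

Counting along the main chain through the carbonyl gives 8 carbons: the parent is octane.
A ketone (C=O on an internal carbon) is the principal characteristic group, giving the suffix -one.
The numbering direction is chosen so that numbering from this end puts the carbonyl group at C-4 rather than C-5.
That gives the carbonyl at C-4; an ethyl group at C-5.
Putting it together: 5-ethyloctan-4-one.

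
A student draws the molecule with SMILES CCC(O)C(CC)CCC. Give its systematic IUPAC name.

The longest chain bearing the –OH group is 7 carbons long (heptane).
The principal characteristic group is an alcohol (–OH), named with the suffix -ol.
The numbering direction is chosen so that numbering from this end puts the hydroxyl group at C-3 rather than C-5.
That gives the hydroxyl at C-3; an ethyl group at C-4.
Assembling the pieces gives 4-ethylheptan-3-ol.

4-ethylheptan-3-ol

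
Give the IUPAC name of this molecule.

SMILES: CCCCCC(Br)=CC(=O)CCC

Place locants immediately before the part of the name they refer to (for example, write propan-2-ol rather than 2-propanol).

The longest carbon chain that includes the carbonyl and the multiple bond has 11 carbons, so the parent hydride is undecane.
The principal characteristic group is a ketone (C=O on an internal carbon), named with the suffix -one.
The chain contains a C=C double bond, so the unsaturation ending is -ene.
Choose the numbering such that numbering from this end puts the carbonyl group at C-4 rather than C-8.
That gives the carbonyl at C-4; the double bond between C-5 and C-6; a bromo group at C-6.
The name is 6-bromoundec-5-en-4-one.

6-bromoundec-5-en-4-one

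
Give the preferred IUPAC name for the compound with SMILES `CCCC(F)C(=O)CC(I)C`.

The longest carbon chain that includes the carbonyl has 8 carbons, so the parent hydride is octane.
The principal characteristic group is a ketone (C=O on an internal carbon), named with the suffix -one.
The numbering direction is chosen so that numbering from this end puts the carbonyl group at C-4 rather than C-5.
This places the carbonyl at C-4; a fluoro group at C-5; an iodo group at C-2.
The substituents are ordered alphabetically, ignoring any di-/tri- multipliers.
Assembling the pieces gives 5-fluoro-2-iodooctan-4-one.

5-fluoro-2-iodooctan-4-one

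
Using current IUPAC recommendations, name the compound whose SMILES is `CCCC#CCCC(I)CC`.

Counting along the main chain through the multiple bond gives 10 carbons: the parent is decane.
There is one C≡C triple bond, indicated by the ending -yne.
Number the chain so that numbering from this end puts the triple bond at C-4 rather than C-6.
That gives the triple bond between C-4 and C-5; an iodo group at C-8.
Putting it together: 8-iododec-4-yne.

8-iododec-4-yne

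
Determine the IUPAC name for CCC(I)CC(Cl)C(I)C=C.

The longest carbon chain that includes the multiple bond has 8 carbons, so the parent hydride is octane.
The chain contains a C=C double bond, so the unsaturation ending is -ene.
Choose the numbering such that numbering from this end puts the double bond at C-1 rather than C-7.
With this numbering: the double bond between C-1 and C-2; a chloro group at C-4; iodo groups at C-3 and C-6.
Substituent prefixes are cited in alphabetical order (multiplying prefixes like di-/tri- are ignored for ordering).
Putting it together: 4-chloro-3,6-diiodooct-1-ene.

4-chloro-3,6-diiodooct-1-ene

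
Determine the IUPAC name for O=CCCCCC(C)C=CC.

The longest carbon chain that includes the –CHO group and the multiple bond has 9 carbons, so the parent hydride is nonane.
The highest-priority functional group is an aldehyde (terminal –CHO), so the name ends in -al.
A C=C double bond in the chain gives the infix -ene-.
Choose the numbering such that the aldehyde carbon is C-1 by definition.
With this numbering: the double bond between C-7 and C-8; a methyl group at C-6.
Putting it together: 6-methylnon-7-enal.

6-methylnon-7-enal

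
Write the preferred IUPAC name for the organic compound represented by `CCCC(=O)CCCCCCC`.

The longest carbon chain that includes the carbonyl has 11 carbons, so the parent hydride is undecane.
The highest-priority functional group is a ketone (C=O on an internal carbon), so the name ends in -one.
The numbering direction is chosen so that numbering from this end puts the carbonyl group at C-4 rather than C-8.
That gives the carbonyl at C-4.
Assembling the pieces gives undecan-4-one.

undecan-4-one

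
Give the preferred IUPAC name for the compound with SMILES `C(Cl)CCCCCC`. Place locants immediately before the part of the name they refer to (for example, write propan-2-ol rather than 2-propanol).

The longest carbon chain is 7 atoms: the parent is heptane.
The numbering direction is chosen so that the substituent locant set {1} is lower than {7} at the first point of difference.
This places a chloro group at C-1.
Assembling the pieces gives 1-chloroheptane.

1-chloroheptane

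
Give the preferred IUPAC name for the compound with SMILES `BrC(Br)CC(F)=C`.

4,4-dibromo-2-fluorobut-1-ene

The longest chain bearing the multiple bond is 4 carbons long (butane).
There is one C=C double bond, indicated by the ending -ene.
The numbering direction is chosen so that numbering from this end puts the double bond at C-1 rather than C-3.
With this numbering: the double bond between C-1 and C-2; two bromo groups at C-4; a fluoro group at C-2.
Prefixes are listed alphabetically: bromo, fluoro.
The name is 4,4-dibromo-2-fluorobut-1-ene.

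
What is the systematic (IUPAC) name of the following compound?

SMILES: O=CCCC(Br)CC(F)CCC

The longest carbon chain that includes the –CHO group has 9 carbons, so the parent hydride is nonane.
The principal characteristic group is an aldehyde (terminal –CHO), named with the suffix -al.
Number the chain so that the aldehyde carbon is C-1 by definition.
With this numbering: a bromo group at C-4; a fluoro group at C-6.
Substituent prefixes are cited in alphabetical order (multiplying prefixes like di-/tri- are ignored for ordering).
The name is 4-bromo-6-fluorononanal.

4-bromo-6-fluorononanal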